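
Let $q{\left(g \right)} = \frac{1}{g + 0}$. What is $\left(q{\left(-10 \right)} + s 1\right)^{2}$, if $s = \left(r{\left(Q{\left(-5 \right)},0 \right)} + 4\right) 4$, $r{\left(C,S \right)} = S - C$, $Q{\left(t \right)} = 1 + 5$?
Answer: $\frac{6561}{100} \approx 65.61$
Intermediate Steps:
$q{\left(g \right)} = \frac{1}{g}$
$Q{\left(t \right)} = 6$
$s = -8$ ($s = \left(\left(0 - 6\right) + 4\right) 4 = \left(-6 + 4\right) 4 = \left(-2\right) 4 = -8$)
$\left(q{\left(-10 \right)} + s 1\right)^{2} = \left(\frac{1}{-10} - 8\right)^{2} = \left(- \frac{1}{10} - 8\right)^{2} = \left(- \frac{81}{10}\right)^{2} = \frac{6561}{100}$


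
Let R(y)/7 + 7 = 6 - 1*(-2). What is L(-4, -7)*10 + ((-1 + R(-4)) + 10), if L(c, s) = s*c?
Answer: 296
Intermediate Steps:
R(y) = 7 (R(y) = -49 + 7*(6 - 1*(-2)) = -49 + 7*(6 + 2) = -49 + 7*8 = -49 + 56 = 7)
L(c, s) = c*s
L(-4, -7)*10 + ((-1 + R(-4)) + 10) = -4*(-7)*10 + ((-1 + 7) + 10) = 28*10 + (6 + 10) = 280 + 16 = 296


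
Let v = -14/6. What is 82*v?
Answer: -574/3 ≈ -191.33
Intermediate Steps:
v = -7/3 (v = -14*⅙ = -7/3 ≈ -2.3333)
82*v = 82*(-7/3) = -574/3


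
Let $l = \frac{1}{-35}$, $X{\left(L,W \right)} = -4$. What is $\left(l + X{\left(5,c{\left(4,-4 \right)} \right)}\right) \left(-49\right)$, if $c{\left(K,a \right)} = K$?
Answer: $\frac{987}{5} \approx 197.4$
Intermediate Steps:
$l = - \frac{1}{35} \approx -0.028571$
$\left(l + X{\left(5,c{\left(4,-4 \right)} \right)}\right) \left(-49\right) = \left(- \frac{1}{35} - 4\right) \left(-49\right) = \left(- \frac{141}{35}\right) \left(-49\right) = \frac{987}{5}$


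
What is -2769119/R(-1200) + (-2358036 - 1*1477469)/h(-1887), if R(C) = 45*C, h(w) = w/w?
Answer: -207114500881/54000 ≈ -3.8355e+6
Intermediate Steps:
h(w) = 1
-2769119/R(-1200) + (-2358036 - 1*1477469)/h(-1887) = -2769119/(45*(-1200)) + (-2358036 - 1*1477469)/1 = -2769119/(-54000) + (-2358036 - 1477469)*1 = -2769119*(-1/54000) - 3835505*1 = 2769119/54000 - 3835505 = -207114500881/54000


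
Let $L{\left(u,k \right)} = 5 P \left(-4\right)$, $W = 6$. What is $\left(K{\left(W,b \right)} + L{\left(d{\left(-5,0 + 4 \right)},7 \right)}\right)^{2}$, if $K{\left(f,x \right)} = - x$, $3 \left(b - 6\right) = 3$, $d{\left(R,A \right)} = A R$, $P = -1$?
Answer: $169$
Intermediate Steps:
$L{\left(u,k \right)} = 20$ ($L{\left(u,k \right)} = 5 \left(-1\right) \left(-4\right) = \left(-5\right) \left(-4\right) = 20$)
$b = 7$ ($b = 6 + \frac{1}{3} \cdot 3 = 6 + 1 = 7$)
$\left(K{\left(W,b \right)} + L{\left(d{\left(-5,0 + 4 \right)},7 \right)}\right)^{2} = \left(\left(-1\right) 7 + 20\right)^{2} = \left(-7 + 20\right)^{2} = 13^{2} = 169$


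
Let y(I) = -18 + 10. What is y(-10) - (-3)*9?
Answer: 19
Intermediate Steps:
y(I) = -8
y(-10) - (-3)*9 = -8 - (-3)*9 = -8 - 1*(-27) = -8 + 27 = 19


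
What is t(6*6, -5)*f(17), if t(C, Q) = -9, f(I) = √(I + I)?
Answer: -9*√34 ≈ -52.479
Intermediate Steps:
f(I) = √2*√I (f(I) = √(2*I) = √2*√I)
t(6*6, -5)*f(17) = -9*√2*√17 = -9*√34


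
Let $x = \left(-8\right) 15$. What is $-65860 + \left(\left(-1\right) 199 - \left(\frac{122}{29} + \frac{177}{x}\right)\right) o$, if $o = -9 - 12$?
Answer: $- \frac{71483411}{1160} \approx -61624.0$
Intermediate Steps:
$x = -120$
$o = -21$ ($o = -9 - 12 = -21$)
$-65860 + \left(\left(-1\right) 199 - \left(\frac{122}{29} + \frac{177}{x}\right)\right) o = -65860 + \left(\left(-1\right) 199 - \left(- \frac{59}{40} + \frac{122}{29}\right)\right) \left(-21\right) = -65860 + \left(-199 - \frac{3169}{1160}\right) \left(-21\right) = -65860 - - \frac{4914189}{1160} = -65860 + \frac{4914189}{1160} = - \frac{71483411}{1160}$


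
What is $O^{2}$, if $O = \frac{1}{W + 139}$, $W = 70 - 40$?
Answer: $\frac{1}{28561} \approx 3.5013 \cdot 10^{-5}$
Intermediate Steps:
$W = 30$
$O = \frac{1}{169}$ ($O = \frac{1}{30 + 139} = \frac{1}{169} \approx 0.0059172$)
$O^{2} = \left(\frac{1}{169}\right)^{2} = \frac{1}{28561}$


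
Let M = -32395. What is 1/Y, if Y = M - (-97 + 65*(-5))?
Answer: -1/31973 ≈ -3.1276e-5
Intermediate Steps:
Y = -31973 (Y = -32395 - (-97 + 65*(-5)) = -32395 - (-97 - 325) = -32395 - 1*(-422) = -32395 + 422 = -31973)
1/Y = 1/(-31973) = -1/31973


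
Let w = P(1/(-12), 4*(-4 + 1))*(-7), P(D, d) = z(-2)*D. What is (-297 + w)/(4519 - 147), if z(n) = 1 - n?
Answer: -1181/17488 ≈ -0.067532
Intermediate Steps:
P(D, d) = 3*D (P(D, d) = (1 - 1*(-2))*D = (1 + 2)*D = 3*D)
w = 7/4 (w = (3/(-12))*(-7) = (3*(-1/12))*(-7) = -¼*(-7) = 7/4 ≈ 1.7500)
(-297 + w)/(4519 - 147) = (-297 + 7/4)/(4519 - 147) = -1181/4/4372 = -1181/4*1/4372 = -1181/17488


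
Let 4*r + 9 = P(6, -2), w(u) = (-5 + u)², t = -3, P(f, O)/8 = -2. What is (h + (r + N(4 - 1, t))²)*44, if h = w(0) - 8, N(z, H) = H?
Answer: 18051/4 ≈ 4512.8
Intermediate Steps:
P(f, O) = -16 (P(f, O) = 8*(-2) = -16)
h = 17 (h = (-5 + 0)² - 8 = (-5)² - 8 = 25 - 8 = 17)
r = -25/4 (r = -9/4 + (¼)*(-16) = -9/4 - 4 = -25/4 ≈ -6.2500)
(h + (r + N(4 - 1, t))²)*44 = (17 + (-25/4 - 3)²)*44 = (17 + (-37/4)²)*44 = (17 + 1369/16)*44 = (1641/16)*44 = 18051/4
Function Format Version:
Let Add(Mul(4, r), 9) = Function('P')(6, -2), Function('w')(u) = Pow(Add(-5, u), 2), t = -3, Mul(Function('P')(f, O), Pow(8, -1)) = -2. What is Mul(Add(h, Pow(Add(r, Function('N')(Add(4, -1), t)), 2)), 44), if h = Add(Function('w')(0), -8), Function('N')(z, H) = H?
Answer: Rational(18051, 4) ≈ 4512.8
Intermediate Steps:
Function('P')(f, O) = -16 (Function('P')(f, O) = Mul(8, -2) = -16)
h = 17 (h = Add(Pow(Add(-5, 0), 2), -8) = Add(Pow(-5, 2), -8) = Add(25, -8) = 17)
r = Rational(-25, 4) (r = Add(Rational(-9, 4), Mul(Rational(1, 4), -16)) = Add(Rational(-9, 4), -4) = Rational(-25, 4) ≈ -6.2500)
Mul(Add(h, Pow(Add(r, Function('N')(Add(4, -1), t)), 2)), 44) = Mul(Add(17, Pow(Add(Rational(-25, 4), -3), 2)), 44) = Mul(Add(17, Pow(Rational(-37, 4), 2)), 44) = Mul(Add(17, Rational(1369, 16)), 44) = Mul(Rational(1641, 16), 44) = Rational(18051, 4)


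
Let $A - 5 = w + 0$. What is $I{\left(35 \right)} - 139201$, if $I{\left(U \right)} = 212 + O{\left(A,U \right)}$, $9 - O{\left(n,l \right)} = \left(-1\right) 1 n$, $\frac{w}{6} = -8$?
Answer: $-139023$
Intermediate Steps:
$w = -48$ ($w = 6 \left(-8\right) = -48$)
$A = -43$ ($A = 5 + \left(-48 + 0\right) = 5 - 48 = -43$)
$O{\left(n,l \right)} = 9 + n$ ($O{\left(n,l \right)} = 9 - \left(-1\right) 1 n = 9 - - n = 9 + n$)
$I{\left(U \right)} = 178$ ($I{\left(U \right)} = 212 + \left(9 - 43\right) = 212 - 34 = 178$)
$I{\left(35 \right)} - 139201 = 178 - 139201 = -139023$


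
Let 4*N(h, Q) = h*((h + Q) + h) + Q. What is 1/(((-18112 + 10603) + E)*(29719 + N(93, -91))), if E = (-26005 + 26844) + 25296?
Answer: 1/594262530 ≈ 1.6828e-9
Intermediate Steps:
N(h, Q) = Q/4 + h*(Q + 2*h)/4 (N(h, Q) = (h*((h + Q) + h) + Q)/4 = (h*((Q + h) + h) + Q)/4 = (h*(Q + 2*h) + Q)/4 = (Q + h*(Q + 2*h))/4 = Q/4 + h*(Q + 2*h)/4)
E = 26135 (E = 839 + 25296 = 26135)
1/(((-18112 + 10603) + E)*(29719 + N(93, -91))) = 1/(((-18112 + 10603) + 26135)*(29719 + ((½)*93² + (¼)*(-91) + (¼)*(-91)*93))) = 1/((-7509 + 26135)*(29719 + ((½)*8649 - 91/4 - 8463/4))) = 1/(18626*(29719 + (8649/2 - 91/4 - 8463/4))) = 1/(18626*(29719 + 2186)) = (1/18626)/31905 = (1/18626)*(1/31905) = 1/594262530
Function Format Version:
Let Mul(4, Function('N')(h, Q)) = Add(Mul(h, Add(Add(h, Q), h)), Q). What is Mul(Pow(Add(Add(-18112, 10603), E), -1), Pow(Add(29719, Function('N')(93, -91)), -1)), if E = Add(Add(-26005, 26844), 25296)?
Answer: Rational(1, 594262530) ≈ 1.6828e-9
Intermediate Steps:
Function('N')(h, Q) = Add(Mul(Rational(1, 4), Q), Mul(Rational(1, 4), h, Add(Q, Mul(2, h)))) (Function('N')(h, Q) = Mul(Rational(1, 4), Add(Mul(h, Add(Add(h, Q), h)), Q)) = Mul(Rational(1, 4), Add(Mul(h, Add(Add(Q, h), h)), Q)) = Mul(Rational(1, 4), Add(Mul(h, Add(Q, Mul(2, h))), Q)) = Mul(Rational(1, 4), Add(Q, Mul(h, Add(Q, Mul(2, h))))) = Add(Mul(Rational(1, 4), Q), Mul(Rational(1, 4), h, Add(Q, Mul(2, h)))))
E = 26135 (E = Add(839, 25296) = 26135)
Mul(Pow(Add(Add(-18112, 10603), E), -1), Pow(Add(29719, Function('N')(93, -91)), -1)) = Mul(Pow(Add(Add(-18112, 10603), 26135), -1), Pow(Add(29719, Add(Mul(Rational(1, 2), Pow(93, 2)), Mul(Rational(1, 4), -91), Mul(Rational(1, 4), -91, 93))), -1)) = Mul(Pow(Add(-7509, 26135), -1), Pow(Add(29719, Add(Mul(Rational(1, 2), 8649), Rational(-91, 4), Rational(-8463, 4))), -1)) = Mul(Pow(18626, -1), Pow(Add(29719, Add(Rational(8649, 2), Rational(-91, 4), Rational(-8463, 4))), -1)) = Mul(Rational(1, 18626), Pow(Add(29719, 2186), -1)) = Mul(Rational(1, 18626), Pow(31905, -1)) = Mul(Rational(1, 18626), Rational(1, 31905)) = Rational(1, 594262530)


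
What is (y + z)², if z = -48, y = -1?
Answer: 2401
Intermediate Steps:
(y + z)² = (-1 - 48)² = (-49)² = 2401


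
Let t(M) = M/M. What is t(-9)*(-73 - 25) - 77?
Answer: -175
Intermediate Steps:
t(M) = 1
t(-9)*(-73 - 25) - 77 = 1*(-73 - 25) - 77 = 1*(-98) - 77 = -98 - 77 = -175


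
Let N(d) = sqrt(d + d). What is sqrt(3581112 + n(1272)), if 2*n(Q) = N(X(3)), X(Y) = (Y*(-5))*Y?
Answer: sqrt(14324448 + 6*I*sqrt(10))/2 ≈ 1892.4 + 0.0012533*I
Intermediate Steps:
X(Y) = -5*Y**2 (X(Y) = (-5*Y)*Y = -5*Y**2)
N(d) = sqrt(2)*sqrt(d) (N(d) = sqrt(2*d) = sqrt(2)*sqrt(d))
n(Q) = 3*I*sqrt(10)/2 (n(Q) = (sqrt(2)*sqrt(-5*3**2))/2 = (sqrt(2)*sqrt(-5*9))/2 = (sqrt(2)*sqrt(-45))/2 = (sqrt(2)*(3*I*sqrt(5)))/2 = (3*I*sqrt(10))/2 = 3*I*sqrt(10)/2)
sqrt(3581112 + n(1272)) = sqrt(3581112 + 3*I*sqrt(10)/2)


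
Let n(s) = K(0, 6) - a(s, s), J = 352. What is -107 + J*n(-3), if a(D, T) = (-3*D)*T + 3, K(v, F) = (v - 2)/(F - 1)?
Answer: 41001/5 ≈ 8200.2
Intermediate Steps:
K(v, F) = (-2 + v)/(-1 + F)
a(D, T) = 3 - 3*D*T (a(D, T) = -3*D*T + 3 = 3 - 3*D*T)
n(s) = -17/5 + 3*s² (n(s) = (-2 + 0)/(-1 + 6) - (3 - 3*s*s) = -2/5 - (3 - 3*s²) = (⅕)*(-2) + (-3 + 3*s²) = -⅖ + (-3 + 3*s²) = -17/5 + 3*s²)
-107 + J*n(-3) = -107 + 352*(-17/5 + 3*(-3)²) = -107 + 352*(-17/5 + 3*9) = -107 + 352*(-17/5 + 27) = -107 + 352*(118/5) = -107 + 41536/5 = 41001/5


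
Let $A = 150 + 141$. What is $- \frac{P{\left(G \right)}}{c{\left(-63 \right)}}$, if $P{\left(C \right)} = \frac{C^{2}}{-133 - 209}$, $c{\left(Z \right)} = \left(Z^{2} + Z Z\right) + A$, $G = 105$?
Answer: $\frac{1225}{312702} \approx 0.0039175$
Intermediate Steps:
$A = 291$
$c{\left(Z \right)} = 291 + 2 Z^{2}$ ($c{\left(Z \right)} = \left(Z^{2} + Z Z\right) + 291 = \left(Z^{2} + Z^{2}\right) + 291 = 2 Z^{2} + 291 = 291 + 2 Z^{2}$)
$P{\left(C \right)} = - \frac{C^{2}}{342}$ ($P{\left(C \right)} = \frac{C^{2}}{-342} = - \frac{C^{2}}{342}$)
$- \frac{P{\left(G \right)}}{c{\left(-63 \right)}} = - \frac{\left(- \frac{1}{342}\right) 105^{2}}{291 + 2 \left(-63\right)^{2}} = - \frac{\left(- \frac{1}{342}\right) 11025}{291 + 2 \cdot 3969} = - \frac{-1225}{38 \left(291 + 7938\right)} = - \frac{-1225}{38 \cdot 8229} = \left(-1\right) \left(- \frac{1225}{312702}\right) = \frac{1225}{312702}$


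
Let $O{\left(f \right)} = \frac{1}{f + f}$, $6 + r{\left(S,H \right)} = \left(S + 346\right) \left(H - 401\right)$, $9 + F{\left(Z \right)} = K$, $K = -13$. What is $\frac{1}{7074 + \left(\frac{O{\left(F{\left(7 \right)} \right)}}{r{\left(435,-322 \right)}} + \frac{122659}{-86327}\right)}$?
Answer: $\frac{2144831953572}{15169493723320331} \approx 0.00014139$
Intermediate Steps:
$F{\left(Z \right)} = -22$ ($F{\left(Z \right)} = -9 - 13 = -22$)
$r{\left(S,H \right)} = -6 + \left(-401 + H\right) \left(346 + S\right)$ ($r{\left(S,H \right)} = -6 + \left(S + 346\right) \left(H - 401\right) = -6 + \left(346 + S\right) \left(-401 + H\right) = -6 + \left(-401 + H\right) \left(346 + S\right)$)
$O{\left(f \right)} = \frac{1}{2 f}$
$\frac{1}{7074 + \left(\frac{O{\left(F{\left(7 \right)} \right)}}{r{\left(435,-322 \right)}} + \frac{122659}{-86327}\right)} = \frac{1}{7074 + \left(\frac{\frac{1}{2} \frac{1}{-22}}{-138752 - 174435 + 346 \left(-322\right) - 140070} + \frac{122659}{-86327}\right)} = \frac{1}{7074 + \left(\frac{\frac{1}{2} \left(- \frac{1}{22}\right)}{-138752 - 174435 - 111412 - 140070} + 122659 \left(- \frac{1}{86327}\right)\right)} = \frac{1}{7074 - \left(\frac{122659}{86327} + \frac{1}{44 \left(-564669\right)}\right)} = \frac{1}{7074 - \frac{3047516247997}{2144831953572}} = \frac{1}{\frac{15169493723320331}{2144831953572}} = \frac{2144831953572}{15169493723320331}$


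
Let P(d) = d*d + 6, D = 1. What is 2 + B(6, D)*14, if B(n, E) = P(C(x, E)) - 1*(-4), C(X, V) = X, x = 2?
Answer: 198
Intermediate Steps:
P(d) = 6 + d**2 (P(d) = d**2 + 6 = 6 + d**2)
B(n, E) = 14 (B(n, E) = (6 + 2**2) - 1*(-4) = (6 + 4) + 4 = 10 + 4 = 14)
2 + B(6, D)*14 = 2 + 14*14 = 2 + 196 = 198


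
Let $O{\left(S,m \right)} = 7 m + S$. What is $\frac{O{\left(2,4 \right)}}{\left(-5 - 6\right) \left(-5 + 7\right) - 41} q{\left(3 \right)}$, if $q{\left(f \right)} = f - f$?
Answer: $0$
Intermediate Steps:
$O{\left(S,m \right)} = S + 7 m$
$q{\left(f \right)} = 0$
$\frac{O{\left(2,4 \right)}}{\left(-5 - 6\right) \left(-5 + 7\right) - 41} q{\left(3 \right)} = \frac{2 + 7 \cdot 4}{\left(-5 - 6\right) \left(-5 + 7\right) - 41} \cdot 0 = \frac{2 + 28}{\left(-11\right) 2 - 41} \cdot 0 = \frac{1}{-22 - 41} \cdot 30 \cdot 0 = \frac{1}{-63} \cdot 30 \cdot 0 = \left(- \frac{1}{63}\right) 30 \cdot 0 = \left(- \frac{10}{21}\right) 0 = 0$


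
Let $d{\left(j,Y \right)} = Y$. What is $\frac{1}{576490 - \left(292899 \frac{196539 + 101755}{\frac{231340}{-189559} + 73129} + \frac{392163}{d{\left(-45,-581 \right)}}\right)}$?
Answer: $- \frac{2684612905317}{1657998730218776237} \approx -1.6192 \cdot 10^{-6}$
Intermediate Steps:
$\frac{1}{576490 - \left(292899 \frac{196539 + 101755}{\frac{231340}{-189559} + 73129} + \frac{392163}{d{\left(-45,-581 \right)}}\right)} = \frac{1}{576490 - \left(- \frac{392163}{581} + 292899 \frac{196539 + 101755}{\frac{231340}{-189559} + 73129}\right)} = \frac{1}{576490 - \left(- \frac{392163}{581} + \frac{292899}{\left(231340 \left(- \frac{1}{189559}\right) + 73129\right) \frac{1}{298294}}\right)} = \frac{1}{576490 + \left(- \frac{292899}{\left(- \frac{231340}{189559} + 73129\right) \frac{1}{298294}} + \frac{392163}{581}\right)} = \frac{1}{576490 + \left(- \frac{292899}{\frac{13862028771}{189559} \cdot \frac{1}{298294}} + \frac{392163}{581}\right)} = \frac{1}{576490 + \left(- \frac{292899}{\frac{13862028771}{56544312346}} + \frac{392163}{581}\right)} = \frac{1}{576490 + \left(\left(-292899\right) \frac{56544312346}{13862028771} + \frac{392163}{581}\right)} = \frac{1}{576490 + \left(- \frac{5520590847277018}{4620676257} + \frac{392163}{581}\right)} = \frac{1}{576490 - \frac{3205651224004973567}{2684612905317}} = \frac{1}{- \frac{1657998730218776237}{2684612905317}} = - \frac{2684612905317}{1657998730218776237}$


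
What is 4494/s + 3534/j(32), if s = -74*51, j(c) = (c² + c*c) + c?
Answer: 332483/654160 ≈ 0.50826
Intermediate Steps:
j(c) = c + 2*c² (j(c) = (c² + c²) + c = 2*c² + c = c + 2*c²)
s = -3774
4494/s + 3534/j(32) = 4494/(-3774) + 3534/((32*(1 + 2*32))) = 4494*(-1/3774) + 3534/((32*(1 + 64))) = -749/629 + 3534/((32*65)) = -749/629 + 3534/2080 = -749/629 + 3534*(1/2080) = -749/629 + 1767/1040 = 332483/654160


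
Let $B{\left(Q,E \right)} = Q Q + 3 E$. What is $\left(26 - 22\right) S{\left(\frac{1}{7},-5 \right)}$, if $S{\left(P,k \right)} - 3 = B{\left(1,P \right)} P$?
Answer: $\frac{628}{49} \approx 12.816$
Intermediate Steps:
$B{\left(Q,E \right)} = Q^{2} + 3 E$
$S{\left(P,k \right)} = 3 + P \left(1 + 3 P\right)$ ($S{\left(P,k \right)} = 3 + \left(1^{2} + 3 P\right) P = 3 + \left(1 + 3 P\right) P = 3 + P \left(1 + 3 P\right)$)
$\left(26 - 22\right) S{\left(\frac{1}{7},-5 \right)} = \left(26 - 22\right) \left(3 + \frac{1 + \frac{3}{7}}{7}\right) = 4 \left(3 + \frac{1 + 3 \cdot \frac{1}{7}}{7}\right) = 4 \left(3 + \frac{1 + \frac{3}{7}}{7}\right) = 4 \left(3 + \frac{1}{7} \cdot \frac{10}{7}\right) = 4 \left(3 + \frac{10}{49}\right) = 4 \cdot \frac{157}{49} = \frac{628}{49}$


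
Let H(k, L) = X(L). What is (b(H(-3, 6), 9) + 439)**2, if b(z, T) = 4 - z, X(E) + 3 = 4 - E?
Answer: 200704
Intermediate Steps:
X(E) = 1 - E (X(E) = -3 + (4 - E) = 1 - E)
H(k, L) = 1 - L
(b(H(-3, 6), 9) + 439)**2 = ((4 - (1 - 1*6)) + 439)**2 = ((4 - (1 - 6)) + 439)**2 = ((4 - 1*(-5)) + 439)**2 = ((4 + 5) + 439)**2 = (9 + 439)**2 = 448**2 = 200704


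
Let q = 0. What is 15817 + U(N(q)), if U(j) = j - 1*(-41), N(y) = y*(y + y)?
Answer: 15858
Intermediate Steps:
N(y) = 2*y² (N(y) = y*(2*y) = 2*y²)
U(j) = 41 + j (U(j) = j + 41 = 41 + j)
15817 + U(N(q)) = 15817 + (41 + 2*0²) = 15817 + (41 + 2*0) = 15817 + (41 + 0) = 15817 + 41 = 15858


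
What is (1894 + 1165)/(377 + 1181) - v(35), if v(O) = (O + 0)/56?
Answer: 439/328 ≈ 1.3384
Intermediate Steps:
v(O) = O/56 (v(O) = O*(1/56) = O/56)
(1894 + 1165)/(377 + 1181) - v(35) = (1894 + 1165)/(377 + 1181) - 35/56 = 3059/1558 - 1*5/8 = 3059*(1/1558) - 5/8 = 161/82 - 5/8 = 439/328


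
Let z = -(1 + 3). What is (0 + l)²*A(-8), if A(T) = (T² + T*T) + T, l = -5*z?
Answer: 48000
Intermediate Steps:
z = -4 (z = -1*4 = -4)
l = 20 (l = -5*(-4) = 20)
A(T) = T + 2*T² (A(T) = (T² + T²) + T = 2*T² + T = T + 2*T²)
(0 + l)²*A(-8) = (0 + 20)²*(-8*(1 + 2*(-8))) = 20²*(-8*(1 - 16)) = 400*(-8*(-15)) = 400*120 = 48000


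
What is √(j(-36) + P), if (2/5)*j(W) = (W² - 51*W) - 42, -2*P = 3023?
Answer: 17*√86/2 ≈ 78.826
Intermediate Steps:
P = -3023/2 (P = -½*3023 = -3023/2 ≈ -1511.5)
j(W) = -105 - 255*W/2 + 5*W²/2 (j(W) = 5*((W² - 51*W) - 42)/2 = 5*(-42 + W² - 51*W)/2 = -105 - 255*W/2 + 5*W²/2)
√(j(-36) + P) = √((-105 - 255/2*(-36) + (5/2)*(-36)²) - 3023/2) = √((-105 + 4590 + (5/2)*1296) - 3023/2) = √((-105 + 4590 + 3240) - 3023/2) = √(7725 - 3023/2) = √(12427/2) = 17*√86/2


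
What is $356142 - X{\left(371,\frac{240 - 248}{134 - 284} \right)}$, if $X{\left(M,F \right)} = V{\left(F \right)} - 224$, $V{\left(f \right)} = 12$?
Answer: $356354$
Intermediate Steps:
$X{\left(M,F \right)} = -212$ ($X{\left(M,F \right)} = 12 - 224 = -212$)
$356142 - X{\left(371,\frac{240 - 248}{134 - 284} \right)} = 356142 - -212 = 356142 + 212 = 356354$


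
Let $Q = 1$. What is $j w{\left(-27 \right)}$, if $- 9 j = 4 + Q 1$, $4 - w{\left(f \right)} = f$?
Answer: $- \frac{155}{9} \approx -17.222$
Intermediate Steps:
$w{\left(f \right)} = 4 - f$
$j = - \frac{5}{9}$ ($j = - \frac{4 + 1 \cdot 1}{9} = - \frac{4 + 1}{9} = \left(- \frac{1}{9}\right) 5 = - \frac{5}{9} \approx -0.55556$)
$j w{\left(-27 \right)} = - \frac{5 \left(4 - -27\right)}{9} = - \frac{5 \left(4 + 27\right)}{9} = \left(- \frac{5}{9}\right) 31 = - \frac{155}{9}$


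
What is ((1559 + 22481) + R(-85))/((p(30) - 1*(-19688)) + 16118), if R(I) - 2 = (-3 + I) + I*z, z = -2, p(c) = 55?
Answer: 24124/35861 ≈ 0.67271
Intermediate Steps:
R(I) = -1 - I (R(I) = 2 + ((-3 + I) + I*(-2)) = 2 + ((-3 + I) - 2*I) = 2 + (-3 - I) = -1 - I)
((1559 + 22481) + R(-85))/((p(30) - 1*(-19688)) + 16118) = ((1559 + 22481) + (-1 - 1*(-85)))/((55 - 1*(-19688)) + 16118) = (24040 + (-1 + 85))/((55 + 19688) + 16118) = (24040 + 84)/(19743 + 16118) = 24124/35861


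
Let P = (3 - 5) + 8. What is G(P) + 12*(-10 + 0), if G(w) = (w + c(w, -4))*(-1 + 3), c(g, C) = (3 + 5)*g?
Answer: -12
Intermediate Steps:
P = 6 (P = -2 + 8 = 6)
c(g, C) = 8*g
G(w) = 18*w (G(w) = (w + 8*w)*(-1 + 3) = (9*w)*2 = 18*w)
G(P) + 12*(-10 + 0) = 18*6 + 12*(-10 + 0) = 108 + 12*(-10) = 108 - 120 = -12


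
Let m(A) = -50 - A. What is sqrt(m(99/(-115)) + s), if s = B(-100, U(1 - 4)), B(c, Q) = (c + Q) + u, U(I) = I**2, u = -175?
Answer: I*sqrt(4167715)/115 ≈ 17.752*I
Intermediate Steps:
B(c, Q) = -175 + Q + c (B(c, Q) = (c + Q) - 175 = (Q + c) - 175 = -175 + Q + c)
s = -266 (s = -175 + (1 - 4)**2 - 100 = -175 + (-3)**2 - 100 = -175 + 9 - 100 = -266)
sqrt(m(99/(-115)) + s) = sqrt((-50 - 99/(-115)) - 266) = sqrt((-50 - 99*(-1)/115) - 266) = sqrt((-50 - 1*(-99/115)) - 266) = sqrt((-50 + 99/115) - 266) = sqrt(-5651/115 - 266) = sqrt(-36241/115) = I*sqrt(4167715)/115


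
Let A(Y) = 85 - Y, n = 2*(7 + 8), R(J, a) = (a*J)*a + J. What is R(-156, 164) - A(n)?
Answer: -4195987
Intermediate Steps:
R(J, a) = J + J*a² (R(J, a) = (J*a)*a + J = J*a² + J = J + J*a²)
n = 30 (n = 2*15 = 30)
R(-156, 164) - A(n) = -156*(1 + 164²) - (85 - 1*30) = -156*(1 + 26896) - (85 - 30) = -156*26897 - 1*55 = -4195932 - 55 = -4195987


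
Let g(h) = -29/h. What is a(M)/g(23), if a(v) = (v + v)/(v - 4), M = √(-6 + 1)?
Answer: -230/609 + 184*I*√5/609 ≈ -0.37767 + 0.67559*I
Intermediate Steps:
M = I*√5 (M = √(-5) = I*√5 ≈ 2.2361*I)
a(v) = 2*v/(-4 + v) (a(v) = (2*v)/(-4 + v) = 2*v/(-4 + v))
a(M)/g(23) = (2*(I*√5)/(-4 + I*√5))/((-29/23)) = (2*I*√5/(-4 + I*√5))/((-29*1/23)) = (2*I*√5/(-4 + I*√5))/(-29/23) = (2*I*√5/(-4 + I*√5))*(-23/29) = -46*I*√5/(29*(-4 + I*√5))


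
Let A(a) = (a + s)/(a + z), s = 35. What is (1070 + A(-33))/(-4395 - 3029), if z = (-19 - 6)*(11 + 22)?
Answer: -459029/3184896 ≈ -0.14413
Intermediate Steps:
z = -825 (z = -25*33 = -825)
A(a) = (35 + a)/(-825 + a) (A(a) = (a + 35)/(a - 825) = (35 + a)/(-825 + a))
(1070 + A(-33))/(-4395 - 3029) = (1070 + (35 - 33)/(-825 - 33))/(-4395 - 3029) = (1070 + 2/(-858))/(-7424) = (1070 - 1/858*2)*(-1/7424) = (1070 - 1/429)*(-1/7424) = (459029/429)*(-1/7424) = -459029/3184896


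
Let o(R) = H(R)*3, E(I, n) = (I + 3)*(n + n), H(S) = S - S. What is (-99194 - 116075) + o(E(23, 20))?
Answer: -215269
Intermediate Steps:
H(S) = 0
E(I, n) = 2*n*(3 + I) (E(I, n) = (3 + I)*(2*n) = 2*n*(3 + I))
o(R) = 0 (o(R) = 0*3 = 0)
(-99194 - 116075) + o(E(23, 20)) = (-99194 - 116075) + 0 = -215269 + 0 = -215269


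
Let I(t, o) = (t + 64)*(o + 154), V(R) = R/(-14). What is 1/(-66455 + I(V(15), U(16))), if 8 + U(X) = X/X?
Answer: -2/114409 ≈ -1.7481e-5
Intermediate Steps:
U(X) = -7 (U(X) = -8 + X/X = -8 + 1 = -7)
V(R) = -R/14 (V(R) = R*(-1/14) = -R/14)
I(t, o) = (64 + t)*(154 + o)
1/(-66455 + I(V(15), U(16))) = 1/(-66455 + (9856 + 64*(-7) + 154*(-1/14*15) - (-1)*15/2)) = 1/(-66455 + (9856 - 448 + 154*(-15/14) - 7*(-15/14))) = 1/(-66455 + (9856 - 448 - 165 + 15/2)) = 1/(-66455 + 18501/2) = 1/(-114409/2) = -2/114409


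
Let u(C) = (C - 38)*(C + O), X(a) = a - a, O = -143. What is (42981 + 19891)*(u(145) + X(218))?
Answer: 13454608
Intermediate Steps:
X(a) = 0
u(C) = (-143 + C)*(-38 + C) (u(C) = (C - 38)*(C - 143) = (-38 + C)*(-143 + C) = (-143 + C)*(-38 + C))
(42981 + 19891)*(u(145) + X(218)) = (42981 + 19891)*((5434 + 145² - 181*145) + 0) = 62872*((5434 + 21025 - 26245) + 0) = 62872*(214 + 0) = 62872*214 = 13454608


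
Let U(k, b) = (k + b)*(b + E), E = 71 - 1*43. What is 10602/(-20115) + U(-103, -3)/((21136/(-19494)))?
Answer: 28858297573/11809740 ≈ 2443.6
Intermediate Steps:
E = 28 (E = 71 - 43 = 28)
U(k, b) = (28 + b)*(b + k) (U(k, b) = (k + b)*(b + 28) = (b + k)*(28 + b) = (28 + b)*(b + k))
10602/(-20115) + U(-103, -3)/((21136/(-19494))) = 10602/(-20115) + ((-3)**2 + 28*(-3) + 28*(-103) - 3*(-103))/((21136/(-19494))) = 10602*(-1/20115) + (9 - 84 - 2884 + 309)/((21136*(-1/19494))) = -1178/2235 - 2650/(-10568/9747) = -1178/2235 - 2650*(-9747/10568) = -1178/2235 + 12914775/5284 = 28858297573/11809740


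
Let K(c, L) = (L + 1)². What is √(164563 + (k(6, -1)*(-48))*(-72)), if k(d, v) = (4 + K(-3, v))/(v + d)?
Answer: √4183195/5 ≈ 409.06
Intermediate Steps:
K(c, L) = (1 + L)²
k(d, v) = (4 + (1 + v)²)/(d + v) (k(d, v) = (4 + (1 + v)²)/(v + d) = (4 + (1 + v)²)/(d + v))
√(164563 + (k(6, -1)*(-48))*(-72)) = √(164563 + (((4 + (1 - 1)²)/(6 - 1))*(-48))*(-72)) = √(164563 + (((4 + 0²)/5)*(-48))*(-72)) = √(164563 + (((4 + 0)/5)*(-48))*(-72)) = √(164563 + (((⅕)*4)*(-48))*(-72)) = √(164563 + ((⅘)*(-48))*(-72)) = √(164563 - 192/5*(-72)) = √(164563 + 13824/5) = √(836639/5) = √4183195/5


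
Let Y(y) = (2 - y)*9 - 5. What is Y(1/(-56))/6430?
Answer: 737/360080 ≈ 0.0020468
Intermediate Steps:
Y(y) = 13 - 9*y (Y(y) = (18 - 9*y) - 5 = 13 - 9*y)
Y(1/(-56))/6430 = (13 - 9/(-56))/6430 = (13 - 9*(-1/56))*(1/6430) = (13 + 9/56)*(1/6430) = (737/56)*(1/6430) = 737/360080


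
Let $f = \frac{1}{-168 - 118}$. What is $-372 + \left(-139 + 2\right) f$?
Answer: $- \frac{106255}{286} \approx -371.52$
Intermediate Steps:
$f = - \frac{1}{286}$ ($f = \frac{1}{-286} = - \frac{1}{286} \approx -0.0034965$)
$-372 + \left(-139 + 2\right) f = -372 + \left(-139 + 2\right) \left(- \frac{1}{286}\right) = -372 - - \frac{137}{286} = -372 + \frac{137}{286} = - \frac{106255}{286}$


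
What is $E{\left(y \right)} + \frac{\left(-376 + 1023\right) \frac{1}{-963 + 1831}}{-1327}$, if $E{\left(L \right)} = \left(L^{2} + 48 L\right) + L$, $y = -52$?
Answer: $\frac{179685769}{1151836} \approx 156.0$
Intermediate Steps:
$E{\left(L \right)} = L^{2} + 49 L$
$E{\left(y \right)} + \frac{\left(-376 + 1023\right) \frac{1}{-963 + 1831}}{-1327} = - 52 \left(49 - 52\right) + \frac{\left(-376 + 1023\right) \frac{1}{-963 + 1831}}{-1327} = \left(-52\right) \left(-3\right) + \frac{647}{868} \left(- \frac{1}{1327}\right) = 156 + 647 \cdot \frac{1}{868} \left(- \frac{1}{1327}\right) = 156 + \frac{647}{868} \left(- \frac{1}{1327}\right) = 156 - \frac{647}{1151836} = \frac{179685769}{1151836}$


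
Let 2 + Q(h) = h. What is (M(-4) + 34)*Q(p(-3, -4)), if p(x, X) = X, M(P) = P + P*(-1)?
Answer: -204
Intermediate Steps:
M(P) = 0 (M(P) = P - P = 0)
Q(h) = -2 + h
(M(-4) + 34)*Q(p(-3, -4)) = (0 + 34)*(-2 - 4) = 34*(-6) = -204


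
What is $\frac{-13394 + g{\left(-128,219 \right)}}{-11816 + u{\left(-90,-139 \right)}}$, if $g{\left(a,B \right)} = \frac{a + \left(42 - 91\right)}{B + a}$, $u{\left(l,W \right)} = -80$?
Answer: $\frac{1219031}{1082536} \approx 1.1261$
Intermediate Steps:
$g{\left(a,B \right)} = \frac{-49 + a}{B + a}$ ($g{\left(a,B \right)} = \frac{a - 49}{B + a} = \frac{-49 + a}{B + a}$)
$\frac{-13394 + g{\left(-128,219 \right)}}{-11816 + u{\left(-90,-139 \right)}} = \frac{-13394 + \frac{-49 - 128}{219 - 128}}{-11816 - 80} = \frac{-13394 + \frac{1}{91} \left(-177\right)}{-11896} = \left(-13394 + \frac{1}{91} \left(-177\right)\right) \left(- \frac{1}{11896}\right) = \left(-13394 - \frac{177}{91}\right) \left(- \frac{1}{11896}\right) = \left(- \frac{1219031}{91}\right) \left(- \frac{1}{11896}\right) = \frac{1219031}{1082536}$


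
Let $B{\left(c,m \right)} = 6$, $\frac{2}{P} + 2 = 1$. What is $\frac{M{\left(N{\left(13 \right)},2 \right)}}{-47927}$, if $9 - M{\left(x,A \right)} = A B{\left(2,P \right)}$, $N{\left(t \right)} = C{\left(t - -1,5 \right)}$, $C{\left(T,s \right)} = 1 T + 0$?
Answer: $\frac{3}{47927} \approx 6.2595 \cdot 10^{-5}$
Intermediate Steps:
$P = -2$ ($P = \frac{2}{-2 + 1} = \frac{2}{-1} = 2 \left(-1\right) = -2$)
$C{\left(T,s \right)} = T$ ($C{\left(T,s \right)} = T + 0 = T$)
$N{\left(t \right)} = 1 + t$ ($N{\left(t \right)} = t - -1 = t + 1 = 1 + t$)
$M{\left(x,A \right)} = 9 - 6 A$ ($M{\left(x,A \right)} = 9 - A 6 = 9 - 6 A$)
$\frac{M{\left(N{\left(13 \right)},2 \right)}}{-47927} = \frac{9 - 12}{-47927} = \left(9 - 12\right) \left(- \frac{1}{47927}\right) = \left(-3\right) \left(- \frac{1}{47927}\right) = \frac{3}{47927}$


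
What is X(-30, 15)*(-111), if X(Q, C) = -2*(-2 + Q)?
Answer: -7104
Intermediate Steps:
X(Q, C) = 4 - 2*Q
X(-30, 15)*(-111) = (4 - 2*(-30))*(-111) = (4 + 60)*(-111) = 64*(-111) = -7104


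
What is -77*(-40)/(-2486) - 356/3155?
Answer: -481928/356515 ≈ -1.3518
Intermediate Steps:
-77*(-40)/(-2486) - 356/3155 = 3080*(-1/2486) - 356*1/3155 = -140/113 - 356/3155 = -481928/356515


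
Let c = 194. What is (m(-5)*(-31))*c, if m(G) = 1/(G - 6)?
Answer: 6014/11 ≈ 546.73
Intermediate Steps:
m(G) = 1/(-6 + G)
(m(-5)*(-31))*c = (-31/(-6 - 5))*194 = (-31/(-11))*194 = -1/11*(-31)*194 = (31/11)*194 = 6014/11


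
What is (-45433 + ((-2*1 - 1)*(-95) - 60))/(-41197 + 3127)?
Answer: 22604/19035 ≈ 1.1875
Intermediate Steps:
(-45433 + ((-2*1 - 1)*(-95) - 60))/(-41197 + 3127) = (-45433 + ((-2 - 1)*(-95) - 60))/(-38070) = (-45433 + (-3*(-95) - 60))*(-1/38070) = (-45433 + (285 - 60))*(-1/38070) = (-45433 + 225)*(-1/38070) = -45208*(-1/38070) = 22604/19035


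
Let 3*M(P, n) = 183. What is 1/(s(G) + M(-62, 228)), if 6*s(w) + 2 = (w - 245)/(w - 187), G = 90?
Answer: 194/11821 ≈ 0.016411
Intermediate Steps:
M(P, n) = 61 (M(P, n) = (⅓)*183 = 61)
s(w) = -⅓ + (-245 + w)/(6*(-187 + w)) (s(w) = -⅓ + ((w - 245)/(w - 187))/6 = -⅓ + ((-245 + w)/(-187 + w))/6 = -⅓ + (-245 + w)/(6*(-187 + w)))
1/(s(G) + M(-62, 228)) = 1/((129 - 1*90)/(6*(-187 + 90)) + 61) = 1/((⅙)*(129 - 90)/(-97) + 61) = 1/((⅙)*(-1/97)*39 + 61) = 1/(-13/194 + 61) = 1/(11821/194) = 194/11821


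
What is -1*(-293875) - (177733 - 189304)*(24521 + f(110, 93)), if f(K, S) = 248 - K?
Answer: 285623164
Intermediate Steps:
-1*(-293875) - (177733 - 189304)*(24521 + f(110, 93)) = -1*(-293875) - (177733 - 189304)*(24521 + (248 - 1*110)) = 293875 - (-11571)*(24521 + (248 - 110)) = 293875 - (-11571)*(24521 + 138) = 293875 - (-11571)*24659 = 293875 - 1*(-285329289) = 293875 + 285329289 = 285623164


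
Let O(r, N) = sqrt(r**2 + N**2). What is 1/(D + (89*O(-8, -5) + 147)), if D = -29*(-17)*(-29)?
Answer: -14150/199517531 - 89*sqrt(89)/199517531 ≈ -7.5129e-5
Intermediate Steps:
O(r, N) = sqrt(N**2 + r**2)
D = -14297 (D = 493*(-29) = -14297)
1/(D + (89*O(-8, -5) + 147)) = 1/(-14297 + (89*sqrt((-5)**2 + (-8)**2) + 147)) = 1/(-14297 + (89*sqrt(25 + 64) + 147)) = 1/(-14297 + (89*sqrt(89) + 147)) = 1/(-14297 + (147 + 89*sqrt(89))) = 1/(-14150 + 89*sqrt(89))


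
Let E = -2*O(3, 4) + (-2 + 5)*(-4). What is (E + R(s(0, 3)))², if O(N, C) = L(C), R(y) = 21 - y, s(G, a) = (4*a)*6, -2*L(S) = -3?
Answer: 4356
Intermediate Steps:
L(S) = 3/2 (L(S) = -½*(-3) = 3/2)
s(G, a) = 24*a
O(N, C) = 3/2
E = -15 (E = -2*3/2 + (-2 + 5)*(-4) = -3 + 3*(-4) = -3 - 12 = -15)
(E + R(s(0, 3)))² = (-15 + (21 - 24*3))² = (-15 + (21 - 1*72))² = (-15 + (21 - 72))² = (-15 - 51)² = (-66)² = 4356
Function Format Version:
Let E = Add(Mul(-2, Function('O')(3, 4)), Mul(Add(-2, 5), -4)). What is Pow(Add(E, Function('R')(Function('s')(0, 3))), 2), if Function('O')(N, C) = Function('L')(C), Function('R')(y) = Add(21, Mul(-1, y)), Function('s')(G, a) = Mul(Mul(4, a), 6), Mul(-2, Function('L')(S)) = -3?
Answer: 4356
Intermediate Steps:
Function('L')(S) = Rational(3, 2) (Function('L')(S) = Mul(Rational(-1, 2), -3) = Rational(3, 2))
Function('s')(G, a) = Mul(24, a)
Function('O')(N, C) = Rational(3, 2)
E = -15 (E = Add(Mul(-2, Rational(3, 2)), Mul(Add(-2, 5), -4)) = Add(-3, Mul(3, -4)) = Add(-3, -12) = -15)
Pow(Add(E, Function('R')(Function('s')(0, 3))), 2) = Pow(Add(-15, Add(21, Mul(-1, Mul(24, 3)))), 2) = Pow(Add(-15, Add(21, Mul(-1, 72))), 2) = Pow(Add(-15, Add(21, -72)), 2) = Pow(Add(-15, -51), 2) = Pow(-66, 2) = 4356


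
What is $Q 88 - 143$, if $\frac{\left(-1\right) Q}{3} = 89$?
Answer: $-23639$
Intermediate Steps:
$Q = -267$ ($Q = \left(-3\right) 89 = -267$)
$Q 88 - 143 = \left(-267\right) 88 - 143 = -23496 - 143 = -23639$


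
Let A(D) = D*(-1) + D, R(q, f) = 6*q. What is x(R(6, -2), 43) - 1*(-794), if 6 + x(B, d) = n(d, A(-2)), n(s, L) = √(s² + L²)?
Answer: 831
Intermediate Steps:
A(D) = 0 (A(D) = -D + D = 0)
n(s, L) = √(L² + s²)
x(B, d) = -6 + √(d²) (x(B, d) = -6 + √(0² + d²) = -6 + √(0 + d²) = -6 + √(d²))
x(R(6, -2), 43) - 1*(-794) = (-6 + √(43²)) - 1*(-794) = (-6 + √1849) + 794 = (-6 + 43) + 794 = 37 + 794 = 831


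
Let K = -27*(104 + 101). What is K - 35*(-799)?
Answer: 22430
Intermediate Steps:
K = -5535 (K = -27*205 = -5535)
K - 35*(-799) = -5535 - 35*(-799) = -5535 + 27965 = 22430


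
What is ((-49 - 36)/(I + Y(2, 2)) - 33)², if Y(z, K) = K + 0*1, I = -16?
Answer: 142129/196 ≈ 725.15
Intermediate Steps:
Y(z, K) = K (Y(z, K) = K + 0 = K)
((-49 - 36)/(I + Y(2, 2)) - 33)² = ((-49 - 36)/(-16 + 2) - 33)² = (-85/(-14) - 33)² = (-85*(-1/14) - 33)² = (85/14 - 33)² = (-377/14)² = 142129/196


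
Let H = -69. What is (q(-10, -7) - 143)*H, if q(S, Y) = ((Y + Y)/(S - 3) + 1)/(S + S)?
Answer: 2567283/260 ≈ 9874.2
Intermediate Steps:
q(S, Y) = (1 + 2*Y/(-3 + S))/(2*S) (q(S, Y) = ((2*Y)/(-3 + S) + 1)/((2*S)) = (2*Y/(-3 + S) + 1)*(1/(2*S)) = (1 + 2*Y/(-3 + S))*(1/(2*S)) = (1 + 2*Y/(-3 + S))/(2*S))
(q(-10, -7) - 143)*H = ((½)*(-3 - 10 + 2*(-7))/(-10*(-3 - 10)) - 143)*(-69) = ((½)*(-⅒)*(-3 - 10 - 14)/(-13) - 143)*(-69) = ((½)*(-⅒)*(-1/13)*(-27) - 143)*(-69) = (-27/260 - 143)*(-69) = -37207/260*(-69) = 2567283/260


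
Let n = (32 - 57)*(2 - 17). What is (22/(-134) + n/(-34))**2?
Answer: 650199001/5189284 ≈ 125.30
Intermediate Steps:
n = 375 (n = -25*(-15) = 375)
(22/(-134) + n/(-34))**2 = (22/(-134) + 375/(-34))**2 = (22*(-1/134) + 375*(-1/34))**2 = (-11/67 - 375/34)**2 = (-25499/2278)**2 = 650199001/5189284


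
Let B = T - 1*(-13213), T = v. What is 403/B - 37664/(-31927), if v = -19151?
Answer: 210782251/189582526 ≈ 1.1118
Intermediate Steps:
T = -19151
B = -5938 (B = -19151 - 1*(-13213) = -19151 + 13213 = -5938)
403/B - 37664/(-31927) = 403/(-5938) - 37664/(-31927) = 403*(-1/5938) - 37664*(-1/31927) = -403/5938 + 37664/31927 = 210782251/189582526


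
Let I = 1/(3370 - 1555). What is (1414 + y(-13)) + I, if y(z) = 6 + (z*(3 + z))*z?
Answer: -490049/1815 ≈ -270.00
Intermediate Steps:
I = 1/1815 ≈ 0.00055096
y(z) = 6 + z²*(3 + z)
(1414 + y(-13)) + I = (1414 + (6 + (-13)³ + 3*(-13)²)) + 1/1815 = (1414 + (6 - 2197 + 3*169)) + 1/1815 = (1414 + (6 - 2197 + 507)) + 1/1815 = (1414 - 1684) + 1/1815 = -270 + 1/1815 = -490049/1815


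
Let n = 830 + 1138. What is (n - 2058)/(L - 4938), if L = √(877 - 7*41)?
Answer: 222210/12191627 + 45*√590/12191627 ≈ 0.018316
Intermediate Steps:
n = 1968
L = √590 (L = √(877 - 287) = √590 ≈ 24.290)
(n - 2058)/(L - 4938) = (1968 - 2058)/(√590 - 4938) = -90/(-4938 + √590)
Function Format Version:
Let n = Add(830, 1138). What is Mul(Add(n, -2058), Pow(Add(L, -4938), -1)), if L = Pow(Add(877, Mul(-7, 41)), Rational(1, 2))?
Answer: Add(Rational(222210, 12191627), Mul(Rational(45, 12191627), Pow(590, Rational(1, 2)))) ≈ 0.018316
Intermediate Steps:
n = 1968
L = Pow(590, Rational(1, 2)) (L = Pow(Add(877, -287), Rational(1, 2)) = Pow(590, Rational(1, 2)) ≈ 24.290)
Mul(Add(n, -2058), Pow(Add(L, -4938), -1)) = Mul(Add(1968, -2058), Pow(Add(Pow(590, Rational(1, 2)), -4938), -1)) = Mul(-90, Pow(Add(-4938, Pow(590, Rational(1, 2))), -1))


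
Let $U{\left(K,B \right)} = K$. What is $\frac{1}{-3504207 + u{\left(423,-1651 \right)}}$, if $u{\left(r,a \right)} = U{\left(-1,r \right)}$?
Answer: $- \frac{1}{3504208} \approx -2.8537 \cdot 10^{-7}$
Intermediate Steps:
$u{\left(r,a \right)} = -1$
$\frac{1}{-3504207 + u{\left(423,-1651 \right)}} = \frac{1}{-3504207 - 1} = \frac{1}{-3504208} = - \frac{1}{3504208}$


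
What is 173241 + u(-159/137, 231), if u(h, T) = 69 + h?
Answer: 23743311/137 ≈ 1.7331e+5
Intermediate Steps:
173241 + u(-159/137, 231) = 173241 + (69 - 159/137) = 173241 + 9294/137 = 23743311/137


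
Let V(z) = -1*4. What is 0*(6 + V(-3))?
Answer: 0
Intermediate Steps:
V(z) = -4
0*(6 + V(-3)) = 0*(6 - 4) = 0*2 = 0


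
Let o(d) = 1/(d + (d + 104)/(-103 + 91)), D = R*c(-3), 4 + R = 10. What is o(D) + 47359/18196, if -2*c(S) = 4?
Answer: 2739593/1073564 ≈ 2.5519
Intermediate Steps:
R = 6 (R = -4 + 10 = 6)
c(S) = -2 (c(S) = -½*4 = -2)
D = -12 (D = 6*(-2) = -12)
o(d) = 1/(-26/3 + 11*d/12) (o(d) = 1/(d + (104 + d)/(-12)) = 1/(d + (104 + d)*(-1/12)) = 1/(d + (-26/3 - d/12)) = 1/(-26/3 + 11*d/12))
o(D) + 47359/18196 = 12/(-104 + 11*(-12)) + 47359/18196 = 12/(-104 - 132) + 47359*(1/18196) = 12/(-236) + 47359/18196 = 12*(-1/236) + 47359/18196 = -3/59 + 47359/18196 = 2739593/1073564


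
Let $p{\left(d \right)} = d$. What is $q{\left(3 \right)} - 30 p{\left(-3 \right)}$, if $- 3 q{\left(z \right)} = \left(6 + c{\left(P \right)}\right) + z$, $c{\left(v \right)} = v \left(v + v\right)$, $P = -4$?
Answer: $\frac{229}{3} \approx 76.333$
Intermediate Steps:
$c{\left(v \right)} = 2 v^{2}$ ($c{\left(v \right)} = v 2 v = 2 v^{2}$)
$q{\left(z \right)} = - \frac{38}{3} - \frac{z}{3}$ ($q{\left(z \right)} = - \frac{\left(6 + 2 \left(-4\right)^{2}\right) + z}{3} = - \frac{\left(6 + 2 \cdot 16\right) + z}{3} = - \frac{\left(6 + 32\right) + z}{3} = - \frac{38 + z}{3} = - \frac{38}{3} - \frac{z}{3}$)
$q{\left(3 \right)} - 30 p{\left(-3 \right)} = \left(- \frac{38}{3} - 1\right) - -90 = \left(- \frac{38}{3} - 1\right) + 90 = - \frac{41}{3} + 90 = \frac{229}{3}$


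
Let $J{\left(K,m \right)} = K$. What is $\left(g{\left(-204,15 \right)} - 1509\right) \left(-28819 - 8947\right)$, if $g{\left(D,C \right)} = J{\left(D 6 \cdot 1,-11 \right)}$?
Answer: $103214478$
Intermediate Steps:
$g{\left(D,C \right)} = 6 D$ ($g{\left(D,C \right)} = D 6 \cdot 1 = 6 D 1 = 6 D$)
$\left(g{\left(-204,15 \right)} - 1509\right) \left(-28819 - 8947\right) = \left(6 \left(-204\right) - 1509\right) \left(-28819 - 8947\right) = \left(-1224 - 1509\right) \left(-37766\right) = \left(-2733\right) \left(-37766\right) = 103214478$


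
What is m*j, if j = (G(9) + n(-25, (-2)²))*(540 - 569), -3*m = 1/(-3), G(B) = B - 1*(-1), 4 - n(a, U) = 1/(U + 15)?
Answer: -7685/171 ≈ -44.942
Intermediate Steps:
n(a, U) = 4 - 1/(15 + U) (n(a, U) = 4 - 1/(U + 15) = 4 - 1/(15 + U))
G(B) = 1 + B (G(B) = B + 1 = 1 + B)
m = ⅑ (m = -⅓/(-3) = -⅓*(-⅓) = ⅑ ≈ 0.11111)
j = -7685/19 (j = ((1 + 9) + (59 + 4*(-2)²)/(15 + (-2)²))*(540 - 569) = (10 + (59 + 4*4)/(15 + 4))*(-29) = (10 + (59 + 16)/19)*(-29) = (10 + (1/19)*75)*(-29) = (10 + 75/19)*(-29) = (265/19)*(-29) = -7685/19 ≈ -404.47)
m*j = (⅑)*(-7685/19) = -7685/171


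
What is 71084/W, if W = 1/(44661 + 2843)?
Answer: 3376774336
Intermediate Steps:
W = 1/47504 ≈ 2.1051e-5
71084/W = 71084/(1/47504) = 71084*47504 = 3376774336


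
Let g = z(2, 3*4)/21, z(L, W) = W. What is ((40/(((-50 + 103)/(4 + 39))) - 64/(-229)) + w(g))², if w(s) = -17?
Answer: 36459229249/147306769 ≈ 247.51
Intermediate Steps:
g = 4/7 (g = (3*4)/21 = 12*(1/21) = 4/7 ≈ 0.57143)
((40/(((-50 + 103)/(4 + 39))) - 64/(-229)) + w(g))² = ((40/(((-50 + 103)/(4 + 39))) - 64/(-229)) - 17)² = ((40/((53/43)) - 64*(-1/229)) - 17)² = ((40/((53*(1/43))) + 64/229) - 17)² = ((40/(53/43) + 64/229) - 17)² = ((40*(43/53) + 64/229) - 17)² = ((1720/53 + 64/229) - 17)² = (397272/12137 - 17)² = (190943/12137)² = 36459229249/147306769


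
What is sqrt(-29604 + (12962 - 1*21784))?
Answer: I*sqrt(38426) ≈ 196.03*I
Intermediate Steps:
sqrt(-29604 + (12962 - 1*21784)) = sqrt(-29604 + (12962 - 21784)) = sqrt(-29604 - 8822) = sqrt(-38426) = I*sqrt(38426)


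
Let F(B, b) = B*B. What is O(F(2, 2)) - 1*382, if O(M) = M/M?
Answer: -381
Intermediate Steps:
F(B, b) = B²
O(M) = 1
O(F(2, 2)) - 1*382 = 1 - 1*382 = 1 - 382 = -381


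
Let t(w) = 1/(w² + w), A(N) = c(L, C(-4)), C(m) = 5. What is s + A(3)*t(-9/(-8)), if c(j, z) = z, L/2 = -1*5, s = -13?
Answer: -1669/153 ≈ -10.908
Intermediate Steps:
L = -10 (L = 2*(-1*5) = 2*(-5) = -10)
A(N) = 5
t(w) = 1/(w + w²)
s + A(3)*t(-9/(-8)) = -13 + 5*(1/(((-9/(-8)))*(1 - 9/(-8)))) = -13 + 5*(1/(((-9*(-⅛)))*(1 - 9*(-⅛)))) = -13 + 5*(1/((9/8)*(1 + 9/8))) = -13 + 5*(8/(9*(17/8))) = -13 + 5*((8/9)*(8/17)) = -13 + 5*(64/153) = -13 + 320/153 = -1669/153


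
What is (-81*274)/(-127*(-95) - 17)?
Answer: -3699/2008 ≈ -1.8421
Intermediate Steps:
(-81*274)/(-127*(-95) - 17) = -22194/(12065 - 17) = -22194/12048 = -22194*1/12048 = -3699/2008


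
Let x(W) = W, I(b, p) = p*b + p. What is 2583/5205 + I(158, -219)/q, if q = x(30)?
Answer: -4025907/3470 ≈ -1160.2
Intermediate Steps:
I(b, p) = p + b*p (I(b, p) = b*p + p = p + b*p)
q = 30
2583/5205 + I(158, -219)/q = 2583/5205 - 219*(1 + 158)/30 = 2583*(1/5205) - 219*159*(1/30) = 861/1735 - 34821*1/30 = 861/1735 - 11607/10 = -4025907/3470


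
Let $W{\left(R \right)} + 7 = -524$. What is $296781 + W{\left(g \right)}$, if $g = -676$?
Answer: $296250$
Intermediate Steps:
$W{\left(R \right)} = -531$ ($W{\left(R \right)} = -7 - 524 = -531$)
$296781 + W{\left(g \right)} = 296781 - 531 = 296250$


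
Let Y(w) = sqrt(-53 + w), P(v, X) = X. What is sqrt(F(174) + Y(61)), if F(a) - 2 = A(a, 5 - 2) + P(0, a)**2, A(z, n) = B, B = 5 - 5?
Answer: sqrt(30278 + 2*sqrt(2)) ≈ 174.01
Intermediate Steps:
B = 0
A(z, n) = 0
F(a) = 2 + a**2 (F(a) = 2 + (0 + a**2) = 2 + a**2)
sqrt(F(174) + Y(61)) = sqrt((2 + 174**2) + sqrt(-53 + 61)) = sqrt((2 + 30276) + sqrt(8)) = sqrt(30278 + 2*sqrt(2))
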